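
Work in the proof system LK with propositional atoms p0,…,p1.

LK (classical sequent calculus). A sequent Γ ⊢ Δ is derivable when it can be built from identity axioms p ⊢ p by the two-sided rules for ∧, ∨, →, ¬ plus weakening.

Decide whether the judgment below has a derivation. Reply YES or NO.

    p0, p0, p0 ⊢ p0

Derivation trace:
[WL] p0, p0, p0 ⊢ p0
  [WL] p0, p0 ⊢ p0
    [Ax] p0 ⊢ p0

Result: YES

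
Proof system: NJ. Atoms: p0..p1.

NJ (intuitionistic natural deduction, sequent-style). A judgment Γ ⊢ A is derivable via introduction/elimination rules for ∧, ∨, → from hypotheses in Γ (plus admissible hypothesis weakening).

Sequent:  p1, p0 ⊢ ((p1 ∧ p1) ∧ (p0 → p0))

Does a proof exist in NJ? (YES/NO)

Derivation (root first):
[∧I] p1, p0 ⊢ ((p1 ∧ p1) ∧ (p0 → p0))
  [∧I] p1 ⊢ (p1 ∧ p1)
    [Ax] p1 ⊢ p1
    [Ax] p1 ⊢ p1
  [Wk] p0 ⊢ (p0 → p0)
    [→I]  ⊢ (p0 → p0)
      [Ax] p0 ⊢ p0

Result: YES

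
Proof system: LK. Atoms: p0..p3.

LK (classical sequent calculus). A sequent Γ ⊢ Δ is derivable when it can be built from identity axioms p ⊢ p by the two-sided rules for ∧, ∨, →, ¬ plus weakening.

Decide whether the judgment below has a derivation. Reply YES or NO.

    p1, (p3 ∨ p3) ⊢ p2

Enumerate valuations to refute Γ ⊢ Δ:
  v=0000: Γ:[p1=F, (p3 ∨ p3)=F] Δ:[p2=F] refutes=False
  v=0001: Γ:[p1=F, (p3 ∨ p3)=T] Δ:[p2=F] refutes=False
  v=0010: Γ:[p1=F, (p3 ∨ p3)=F] Δ:[p2=T] refutes=False
  v=0011: Γ:[p1=F, (p3 ∨ p3)=T] Δ:[p2=T] refutes=False
  v=0100: Γ:[p1=T, (p3 ∨ p3)=F] Δ:[p2=F] refutes=False
  v=0101: Γ:[p1=T, (p3 ∨ p3)=T] Δ:[p2=F] refutes=True  ← countermodel

Result: NO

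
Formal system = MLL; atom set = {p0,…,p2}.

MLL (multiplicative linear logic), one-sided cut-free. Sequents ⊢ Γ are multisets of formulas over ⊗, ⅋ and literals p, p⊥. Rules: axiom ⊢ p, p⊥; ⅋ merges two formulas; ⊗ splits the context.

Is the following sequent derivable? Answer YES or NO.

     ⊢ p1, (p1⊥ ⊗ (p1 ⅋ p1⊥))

Derivation (root first):
[⊗]  ⊢ p1, (p1⊥ ⊗ (p1 ⅋ p1⊥))
  [Ax]  ⊢ p1, p1⊥
  [⅋]  ⊢ (p1 ⅋ p1⊥)
    [Ax]  ⊢ p1, p1⊥

Result: YES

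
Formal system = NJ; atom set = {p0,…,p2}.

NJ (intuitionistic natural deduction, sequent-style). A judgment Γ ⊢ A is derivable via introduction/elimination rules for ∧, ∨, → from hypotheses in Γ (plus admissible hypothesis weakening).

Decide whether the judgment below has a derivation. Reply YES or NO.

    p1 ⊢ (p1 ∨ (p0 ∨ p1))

Proof tree:
[∨I₂] p1 ⊢ (p1 ∨ (p0 ∨ p1))
  [∨I₂] p1 ⊢ (p0 ∨ p1)
    [Ax] p1 ⊢ p1

Result: YES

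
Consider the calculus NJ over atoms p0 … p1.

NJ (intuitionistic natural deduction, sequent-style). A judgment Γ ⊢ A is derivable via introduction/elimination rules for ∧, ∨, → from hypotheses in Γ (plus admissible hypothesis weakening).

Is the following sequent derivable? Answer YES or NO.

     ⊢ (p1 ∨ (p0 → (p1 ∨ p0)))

Proof tree:
[∨I₂]  ⊢ (p1 ∨ (p0 → (p1 ∨ p0)))
  [→I]  ⊢ (p0 → (p1 ∨ p0))
    [∨I₂] p0 ⊢ (p1 ∨ p0)
      [Ax] p0 ⊢ p0

Result: YES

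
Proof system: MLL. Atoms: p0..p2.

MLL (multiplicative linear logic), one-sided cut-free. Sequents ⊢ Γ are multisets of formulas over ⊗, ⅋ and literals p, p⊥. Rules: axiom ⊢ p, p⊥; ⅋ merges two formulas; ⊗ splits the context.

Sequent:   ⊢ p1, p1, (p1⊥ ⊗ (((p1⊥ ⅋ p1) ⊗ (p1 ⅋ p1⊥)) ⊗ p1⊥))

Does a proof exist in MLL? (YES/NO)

Derivation trace:
[⊗]  ⊢ p1, p1, (p1⊥ ⊗ (((p1⊥ ⅋ p1) ⊗ (p1 ⅋ p1⊥)) ⊗ p1⊥))
  [Ax]  ⊢ p1, p1⊥
  [⊗]  ⊢ p1, (((p1⊥ ⅋ p1) ⊗ (p1 ⅋ p1⊥)) ⊗ p1⊥)
    [⊗]  ⊢ ((p1⊥ ⅋ p1) ⊗ (p1 ⅋ p1⊥))
      [⅋]  ⊢ (p1⊥ ⅋ p1)
        [Ax]  ⊢ p1, p1⊥
      [⅋]  ⊢ (p1 ⅋ p1⊥)
        [Ax]  ⊢ p1, p1⊥
    [Ax]  ⊢ p1, p1⊥

Result: YES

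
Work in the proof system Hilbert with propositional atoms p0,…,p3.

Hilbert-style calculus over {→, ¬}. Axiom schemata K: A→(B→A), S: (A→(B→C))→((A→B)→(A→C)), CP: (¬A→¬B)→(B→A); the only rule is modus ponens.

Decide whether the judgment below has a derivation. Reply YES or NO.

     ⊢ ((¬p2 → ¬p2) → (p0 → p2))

Search for a countermodel by truth-table:
  v=0000: Γ:[] Δ:[((¬p2 → ¬p2) → (p0 → p2))=T] refutes=False
  v=0001: Γ:[] Δ:[((¬p2 → ¬p2) → (p0 → p2))=T] refutes=False
  v=0010: Γ:[] Δ:[((¬p2 → ¬p2) → (p0 → p2))=T] refutes=False
  v=0011: Γ:[] Δ:[((¬p2 → ¬p2) → (p0 → p2))=T] refutes=False
  v=0100: Γ:[] Δ:[((¬p2 → ¬p2) → (p0 → p2))=T] refutes=False
  v=0101: Γ:[] Δ:[((¬p2 → ¬p2) → (p0 → p2))=T] refutes=False
  v=0110: Γ:[] Δ:[((¬p2 → ¬p2) → (p0 → p2))=T] refutes=False
  v=0111: Γ:[] Δ:[((¬p2 → ¬p2) → (p0 → p2))=T] refutes=False
  v=1000: Γ:[] Δ:[((¬p2 → ¬p2) → (p0 → p2))=F] refutes=True  ← countermodel

Result: NO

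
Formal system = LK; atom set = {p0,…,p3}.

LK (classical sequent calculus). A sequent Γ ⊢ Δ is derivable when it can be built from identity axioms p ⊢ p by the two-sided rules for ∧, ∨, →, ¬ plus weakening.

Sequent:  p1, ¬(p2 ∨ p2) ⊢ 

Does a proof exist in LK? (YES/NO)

Enumerate valuations to refute Γ ⊢ Δ:
  v=0000: Γ:[p1=F, ¬(p2 ∨ p2)=T] Δ:[] refutes=False
  v=0001: Γ:[p1=F, ¬(p2 ∨ p2)=T] Δ:[] refutes=False
  v=0010: Γ:[p1=F, ¬(p2 ∨ p2)=F] Δ:[] refutes=False
  v=0011: Γ:[p1=F, ¬(p2 ∨ p2)=F] Δ:[] refutes=False
  v=0100: Γ:[p1=T, ¬(p2 ∨ p2)=T] Δ:[] refutes=True  ← countermodel

Result: NO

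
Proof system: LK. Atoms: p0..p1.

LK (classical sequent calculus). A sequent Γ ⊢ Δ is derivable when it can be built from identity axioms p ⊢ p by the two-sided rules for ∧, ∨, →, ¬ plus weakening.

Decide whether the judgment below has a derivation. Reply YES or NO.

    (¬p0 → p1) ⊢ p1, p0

Derivation (root first):
[→L] (¬p0 → p1) ⊢ p1, p0
  [¬R]  ⊢ p0, ¬p0
    [Ax] p0 ⊢ p0
  [Ax] p1 ⊢ p1

Result: YES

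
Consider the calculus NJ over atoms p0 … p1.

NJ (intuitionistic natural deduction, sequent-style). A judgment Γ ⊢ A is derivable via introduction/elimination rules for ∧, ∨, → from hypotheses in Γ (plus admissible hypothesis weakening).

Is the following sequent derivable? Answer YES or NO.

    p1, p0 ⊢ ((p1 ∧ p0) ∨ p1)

Proof tree:
[∨I₁] p1, p0 ⊢ ((p1 ∧ p0) ∨ p1)
  [∧I] p1, p0 ⊢ (p1 ∧ p0)
    [Ax] p1 ⊢ p1
    [Ax] p0 ⊢ p0

Result: YES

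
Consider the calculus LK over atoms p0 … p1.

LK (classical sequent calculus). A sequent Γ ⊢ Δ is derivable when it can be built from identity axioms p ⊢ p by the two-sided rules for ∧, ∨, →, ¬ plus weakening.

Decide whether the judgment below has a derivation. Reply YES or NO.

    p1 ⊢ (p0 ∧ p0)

Enumerate valuations to refute Γ ⊢ Δ:
  v=00: Γ:[p1=F] Δ:[(p0 ∧ p0)=F] refutes=False
  v=01: Γ:[p1=T] Δ:[(p0 ∧ p0)=F] refutes=True  ← countermodel

Result: NO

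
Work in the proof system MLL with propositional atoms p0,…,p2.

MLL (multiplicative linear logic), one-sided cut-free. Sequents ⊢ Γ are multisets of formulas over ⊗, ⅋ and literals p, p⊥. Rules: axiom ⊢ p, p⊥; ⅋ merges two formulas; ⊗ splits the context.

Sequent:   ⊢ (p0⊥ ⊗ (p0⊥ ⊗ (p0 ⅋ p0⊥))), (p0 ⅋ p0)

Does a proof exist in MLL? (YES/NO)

Derivation trace:
[⅋]  ⊢ (p0⊥ ⊗ (p0⊥ ⊗ (p0 ⅋ p0⊥))), (p0 ⅋ p0)
  [⊗]  ⊢ p0, p0, (p0⊥ ⊗ (p0⊥ ⊗ (p0 ⅋ p0⊥)))
    [Ax]  ⊢ p0, p0⊥
    [⊗]  ⊢ p0, (p0⊥ ⊗ (p0 ⅋ p0⊥))
      [Ax]  ⊢ p0, p0⊥
      [⅋]  ⊢ (p0 ⅋ p0⊥)
        [Ax]  ⊢ p0, p0⊥

Result: YES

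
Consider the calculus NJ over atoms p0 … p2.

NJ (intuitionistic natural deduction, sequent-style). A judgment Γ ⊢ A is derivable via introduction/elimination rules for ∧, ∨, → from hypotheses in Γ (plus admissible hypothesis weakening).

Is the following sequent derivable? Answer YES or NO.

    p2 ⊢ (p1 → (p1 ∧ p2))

Derivation trace:
[→I] p2 ⊢ (p1 → (p1 ∧ p2))
  [∧I] p1, p2 ⊢ (p1 ∧ p2)
    [Ax] p1 ⊢ p1
    [Ax] p2 ⊢ p2

Result: YES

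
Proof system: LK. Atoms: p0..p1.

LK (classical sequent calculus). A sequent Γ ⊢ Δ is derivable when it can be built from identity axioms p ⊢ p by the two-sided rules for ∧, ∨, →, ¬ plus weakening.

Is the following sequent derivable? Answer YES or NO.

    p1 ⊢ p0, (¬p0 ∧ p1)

Derivation (root first):
[∧R] p1 ⊢ p0, (¬p0 ∧ p1)
  [¬R]  ⊢ p0, ¬p0
    [Ax] p0 ⊢ p0
  [Ax] p1 ⊢ p1

Result: YES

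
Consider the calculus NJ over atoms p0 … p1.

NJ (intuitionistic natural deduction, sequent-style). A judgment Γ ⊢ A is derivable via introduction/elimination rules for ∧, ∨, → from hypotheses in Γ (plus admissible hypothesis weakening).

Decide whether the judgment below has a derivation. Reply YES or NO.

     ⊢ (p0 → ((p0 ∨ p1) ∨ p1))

Proof tree:
[→I]  ⊢ (p0 → ((p0 ∨ p1) ∨ p1))
  [∨I₁] p0 ⊢ ((p0 ∨ p1) ∨ p1)
    [∨I₁] p0 ⊢ (p0 ∨ p1)
      [Ax] p0 ⊢ p0

Result: YES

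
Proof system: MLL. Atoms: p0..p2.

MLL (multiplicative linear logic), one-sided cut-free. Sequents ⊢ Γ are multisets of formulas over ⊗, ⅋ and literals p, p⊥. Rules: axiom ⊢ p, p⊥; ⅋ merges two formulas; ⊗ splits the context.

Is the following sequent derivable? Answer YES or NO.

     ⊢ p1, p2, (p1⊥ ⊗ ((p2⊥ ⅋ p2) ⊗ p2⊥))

Derivation (root first):
[⊗]  ⊢ p1, p2, (p1⊥ ⊗ ((p2⊥ ⅋ p2) ⊗ p2⊥))
  [Ax]  ⊢ p1, p1⊥
  [⊗]  ⊢ p2, ((p2⊥ ⅋ p2) ⊗ p2⊥)
    [⅋]  ⊢ (p2⊥ ⅋ p2)
      [Ax]  ⊢ p2, p2⊥
    [Ax]  ⊢ p2, p2⊥

Result: YES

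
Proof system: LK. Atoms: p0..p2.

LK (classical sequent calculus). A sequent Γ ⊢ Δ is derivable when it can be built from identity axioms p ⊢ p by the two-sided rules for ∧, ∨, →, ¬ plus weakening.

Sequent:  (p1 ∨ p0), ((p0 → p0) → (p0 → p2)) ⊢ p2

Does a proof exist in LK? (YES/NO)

Truth-table refutation:
  v=000: Γ:[(p1 ∨ p0)=F, ((p0 → p0) → (p0 → p2))=T] Δ:[p2=F] refutes=False
  v=001: Γ:[(p1 ∨ p0)=F, ((p0 → p0) → (p0 → p2))=T] Δ:[p2=T] refutes=False
  v=010: Γ:[(p1 ∨ p0)=T, ((p0 → p0) → (p0 → p2))=T] Δ:[p2=F] refutes=True  ← countermodel

Result: NO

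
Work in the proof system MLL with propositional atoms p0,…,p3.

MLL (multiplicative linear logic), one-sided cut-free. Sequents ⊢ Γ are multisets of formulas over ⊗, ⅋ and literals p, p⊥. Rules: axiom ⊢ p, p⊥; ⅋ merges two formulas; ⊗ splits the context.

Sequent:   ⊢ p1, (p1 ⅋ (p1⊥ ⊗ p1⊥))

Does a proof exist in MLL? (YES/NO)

Proof tree:
[⅋]  ⊢ p1, (p1 ⅋ (p1⊥ ⊗ p1⊥))
  [⊗]  ⊢ p1, p1, (p1⊥ ⊗ p1⊥)
    [Ax]  ⊢ p1, p1⊥
    [Ax]  ⊢ p1, p1⊥

Result: YES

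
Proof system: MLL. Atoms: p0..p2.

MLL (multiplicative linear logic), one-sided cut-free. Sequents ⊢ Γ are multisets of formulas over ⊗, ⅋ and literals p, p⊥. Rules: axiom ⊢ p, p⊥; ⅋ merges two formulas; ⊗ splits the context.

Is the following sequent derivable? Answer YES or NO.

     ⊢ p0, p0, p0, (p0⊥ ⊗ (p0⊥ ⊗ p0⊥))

Proof tree:
[⊗]  ⊢ p0, p0, p0, (p0⊥ ⊗ (p0⊥ ⊗ p0⊥))
  [Ax]  ⊢ p0, p0⊥
  [⊗]  ⊢ p0, p0, (p0⊥ ⊗ p0⊥)
    [Ax]  ⊢ p0, p0⊥
    [Ax]  ⊢ p0, p0⊥

Result: YES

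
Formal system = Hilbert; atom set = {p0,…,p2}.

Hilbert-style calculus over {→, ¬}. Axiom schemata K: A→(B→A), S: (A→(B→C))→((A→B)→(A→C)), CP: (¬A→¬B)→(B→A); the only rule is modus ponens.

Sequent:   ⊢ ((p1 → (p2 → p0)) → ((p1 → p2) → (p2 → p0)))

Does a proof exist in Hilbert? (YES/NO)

Truth-table refutation:
  v=000: Γ:[] Δ:[((p1 → (p2 → p0)) → ((p1 → p2) → (p2 → p0)))=T] refutes=False
  v=001: Γ:[] Δ:[((p1 → (p2 → p0)) → ((p1 → p2) → (p2 → p0)))=F] refutes=True  ← countermodel

Result: NO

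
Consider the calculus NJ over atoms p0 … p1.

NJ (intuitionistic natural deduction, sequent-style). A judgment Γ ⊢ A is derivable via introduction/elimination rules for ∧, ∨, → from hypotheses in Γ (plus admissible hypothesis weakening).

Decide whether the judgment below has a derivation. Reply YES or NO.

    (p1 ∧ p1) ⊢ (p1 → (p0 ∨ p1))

Derivation trace:
[Wk] (p1 ∧ p1) ⊢ (p1 → (p0 ∨ p1))
  [→I]  ⊢ (p1 → (p0 ∨ p1))
    [∨I₂] p1 ⊢ (p0 ∨ p1)
      [Ax] p1 ⊢ p1

Result: YES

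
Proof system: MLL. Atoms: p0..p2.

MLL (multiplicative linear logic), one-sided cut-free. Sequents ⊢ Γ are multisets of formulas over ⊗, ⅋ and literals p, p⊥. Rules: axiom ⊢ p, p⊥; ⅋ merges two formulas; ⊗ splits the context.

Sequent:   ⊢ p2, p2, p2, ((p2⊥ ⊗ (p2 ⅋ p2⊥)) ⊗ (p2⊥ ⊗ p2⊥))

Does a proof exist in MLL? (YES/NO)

Proof tree:
[⊗]  ⊢ p2, p2, p2, ((p2⊥ ⊗ (p2 ⅋ p2⊥)) ⊗ (p2⊥ ⊗ p2⊥))
  [⊗]  ⊢ p2, (p2⊥ ⊗ (p2 ⅋ p2⊥))
    [Ax]  ⊢ p2, p2⊥
    [⅋]  ⊢ (p2 ⅋ p2⊥)
      [Ax]  ⊢ p2, p2⊥
  [⊗]  ⊢ p2, p2, (p2⊥ ⊗ p2⊥)
    [Ax]  ⊢ p2, p2⊥
    [Ax]  ⊢ p2, p2⊥

Result: YES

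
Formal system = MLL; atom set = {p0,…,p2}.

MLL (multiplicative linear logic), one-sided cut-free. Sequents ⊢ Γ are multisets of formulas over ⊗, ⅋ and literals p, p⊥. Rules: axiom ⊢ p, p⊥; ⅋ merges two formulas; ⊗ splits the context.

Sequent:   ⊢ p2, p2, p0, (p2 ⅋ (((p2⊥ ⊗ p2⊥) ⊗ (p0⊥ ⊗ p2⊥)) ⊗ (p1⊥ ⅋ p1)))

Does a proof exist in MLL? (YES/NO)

Proof tree:
[⅋]  ⊢ p2, p2, p0, (p2 ⅋ (((p2⊥ ⊗ p2⊥) ⊗ (p0⊥ ⊗ p2⊥)) ⊗ (p1⊥ ⅋ p1)))
  [⊗]  ⊢ p2, p2, p0, p2, (((p2⊥ ⊗ p2⊥) ⊗ (p0⊥ ⊗ p2⊥)) ⊗ (p1⊥ ⅋ p1))
    [⊗]  ⊢ p2, p2, p0, p2, ((p2⊥ ⊗ p2⊥) ⊗ (p0⊥ ⊗ p2⊥))
      [⊗]  ⊢ p2, p2, (p2⊥ ⊗ p2⊥)
        [Ax]  ⊢ p2, p2⊥
        [Ax]  ⊢ p2, p2⊥
      [⊗]  ⊢ p0, p2, (p0⊥ ⊗ p2⊥)
        [Ax]  ⊢ p0, p0⊥
        [Ax]  ⊢ p2, p2⊥
    [⅋]  ⊢ (p1⊥ ⅋ p1)
      [Ax]  ⊢ p1, p1⊥

Result: YES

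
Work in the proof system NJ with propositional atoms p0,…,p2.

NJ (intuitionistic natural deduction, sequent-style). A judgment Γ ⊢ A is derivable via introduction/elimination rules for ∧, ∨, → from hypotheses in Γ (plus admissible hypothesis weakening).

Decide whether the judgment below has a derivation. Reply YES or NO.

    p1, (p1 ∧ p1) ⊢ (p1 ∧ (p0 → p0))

Derivation (root first):
[∧I] p1, (p1 ∧ p1) ⊢ (p1 ∧ (p0 → p0))
  [Wk] p1, (p1 ∧ p1) ⊢ p1
    [Ax] p1 ⊢ p1
  [→I]  ⊢ (p0 → p0)
    [Ax] p0 ⊢ p0

Result: YES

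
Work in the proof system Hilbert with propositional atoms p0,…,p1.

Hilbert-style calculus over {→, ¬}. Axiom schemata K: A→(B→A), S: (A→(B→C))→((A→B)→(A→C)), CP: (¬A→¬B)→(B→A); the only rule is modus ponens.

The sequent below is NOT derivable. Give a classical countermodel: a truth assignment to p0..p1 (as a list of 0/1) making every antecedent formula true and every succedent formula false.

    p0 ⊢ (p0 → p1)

Search for a countermodel by truth-table:
  v=00: Γ:[p0=F] Δ:[(p0 → p1)=T] refutes=False
  v=01: Γ:[p0=F] Δ:[(p0 → p1)=T] refutes=False
  v=10: Γ:[p0=T] Δ:[(p0 → p1)=F] refutes=True  ← countermodel

Result: [1, 0]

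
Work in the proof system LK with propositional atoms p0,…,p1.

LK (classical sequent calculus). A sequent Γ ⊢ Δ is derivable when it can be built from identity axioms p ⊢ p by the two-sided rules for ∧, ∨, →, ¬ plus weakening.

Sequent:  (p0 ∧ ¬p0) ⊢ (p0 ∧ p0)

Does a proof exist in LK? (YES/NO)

Derivation trace:
[∧L] (p0 ∧ ¬p0) ⊢ (p0 ∧ p0)
  [¬L] p0, ¬p0 ⊢ (p0 ∧ p0)
    [WR] p0 ⊢ (p0 ∧ p0), p0
      [∧R] p0 ⊢ (p0 ∧ p0)
        [Ax] p0 ⊢ p0
        [Ax] p0 ⊢ p0

Result: YES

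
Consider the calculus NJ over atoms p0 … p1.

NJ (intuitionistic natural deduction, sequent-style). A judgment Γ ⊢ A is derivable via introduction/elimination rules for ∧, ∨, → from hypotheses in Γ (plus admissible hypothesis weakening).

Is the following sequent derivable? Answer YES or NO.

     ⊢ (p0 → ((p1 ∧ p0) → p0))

Derivation (root first):
[→I]  ⊢ (p0 → ((p1 ∧ p0) → p0))
  [→I] p0 ⊢ ((p1 ∧ p0) → p0)
    [Wk] p0, (p1 ∧ p0) ⊢ p0
      [Ax] p0 ⊢ p0

Result: YES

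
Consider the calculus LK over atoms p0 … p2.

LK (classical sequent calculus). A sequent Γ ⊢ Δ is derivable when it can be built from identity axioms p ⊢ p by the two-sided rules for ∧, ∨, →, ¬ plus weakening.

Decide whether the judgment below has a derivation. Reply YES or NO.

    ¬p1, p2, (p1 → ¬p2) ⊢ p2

Derivation trace:
[→L] ¬p1, p2, (p1 → ¬p2) ⊢ p2
  [WR] p2 ⊢ p2, p1
    [Ax] p2 ⊢ p2
  [¬L] p2, ¬p1, ¬p2 ⊢ 
    [¬L] p2, ¬p1 ⊢ p2
      [WR] p2 ⊢ p2, p1
        [Ax] p2 ⊢ p2

Result: YES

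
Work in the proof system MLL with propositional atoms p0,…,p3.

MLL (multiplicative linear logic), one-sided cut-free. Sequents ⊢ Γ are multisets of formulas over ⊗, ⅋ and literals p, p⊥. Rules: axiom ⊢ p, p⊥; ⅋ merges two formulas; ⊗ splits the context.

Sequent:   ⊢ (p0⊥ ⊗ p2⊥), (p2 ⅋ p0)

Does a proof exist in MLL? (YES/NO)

Derivation trace:
[⅋]  ⊢ (p0⊥ ⊗ p2⊥), (p2 ⅋ p0)
  [⊗]  ⊢ p0, p2, (p0⊥ ⊗ p2⊥)
    [Ax]  ⊢ p0, p0⊥
    [Ax]  ⊢ p2, p2⊥

Result: YES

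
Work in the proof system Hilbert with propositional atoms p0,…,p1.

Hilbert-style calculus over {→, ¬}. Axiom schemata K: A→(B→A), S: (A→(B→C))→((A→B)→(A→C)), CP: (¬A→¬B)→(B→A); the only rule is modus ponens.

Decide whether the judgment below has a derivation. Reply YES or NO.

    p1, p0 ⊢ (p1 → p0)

Derivation trace:
[MP] p1, p0 ⊢ (p1 → p0)
  [K]  ⊢ (p0 → (p1 → p0))
  [MP] p1, p0 ⊢ p0
    [MP] p0 ⊢ (p1 → p0)
      [K]  ⊢ (p0 → (p1 → p0))
      [Hyp] p0 ⊢ p0
    [Hyp] p1 ⊢ p1

Result: YES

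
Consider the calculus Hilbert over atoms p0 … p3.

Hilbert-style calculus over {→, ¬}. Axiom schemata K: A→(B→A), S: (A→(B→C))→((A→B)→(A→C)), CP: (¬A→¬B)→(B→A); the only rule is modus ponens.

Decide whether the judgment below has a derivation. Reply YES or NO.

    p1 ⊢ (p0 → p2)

Search for a countermodel by truth-table:
  v=0000: Γ:[p1=F] Δ:[(p0 → p2)=T] refutes=False
  v=0001: Γ:[p1=F] Δ:[(p0 → p2)=T] refutes=False
  v=0010: Γ:[p1=F] Δ:[(p0 → p2)=T] refutes=False
  v=0011: Γ:[p1=F] Δ:[(p0 → p2)=T] refutes=False
  v=0100: Γ:[p1=T] Δ:[(p0 → p2)=T] refutes=False
  v=0101: Γ:[p1=T] Δ:[(p0 → p2)=T] refutes=False
  v=0110: Γ:[p1=T] Δ:[(p0 → p2)=T] refutes=False
  v=0111: Γ:[p1=T] Δ:[(p0 → p2)=T] refutes=False
  v=1000: Γ:[p1=F] Δ:[(p0 → p2)=F] refutes=False
  v=1001: Γ:[p1=F] Δ:[(p0 → p2)=F] refutes=False
  v=1010: Γ:[p1=F] Δ:[(p0 → p2)=T] refutes=False
  v=1011: Γ:[p1=F] Δ:[(p0 → p2)=T] refutes=False
  v=1100: Γ:[p1=T] Δ:[(p0 → p2)=F] refutes=True  ← countermodel

Result: NO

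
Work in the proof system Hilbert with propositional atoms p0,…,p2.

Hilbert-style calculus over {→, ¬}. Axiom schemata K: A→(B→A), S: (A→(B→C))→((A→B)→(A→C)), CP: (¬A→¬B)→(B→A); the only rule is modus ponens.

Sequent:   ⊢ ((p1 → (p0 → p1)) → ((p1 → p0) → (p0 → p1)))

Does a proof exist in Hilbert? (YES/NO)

Enumerate valuations to refute Γ ⊢ Δ:
  v=000: Γ:[] Δ:[((p1 → (p0 → p1)) → ((p1 → p0) → (p0 → p1)))=T] refutes=False
  v=001: Γ:[] Δ:[((p1 → (p0 → p1)) → ((p1 → p0) → (p0 → p1)))=T] refutes=False
  v=010: Γ:[] Δ:[((p1 → (p0 → p1)) → ((p1 → p0) → (p0 → p1)))=T] refutes=False
  v=011: Γ:[] Δ:[((p1 → (p0 → p1)) → ((p1 → p0) → (p0 → p1)))=T] refutes=False
  v=100: Γ:[] Δ:[((p1 → (p0 → p1)) → ((p1 → p0) → (p0 → p1)))=F] refutes=True  ← countermodel

Result: NO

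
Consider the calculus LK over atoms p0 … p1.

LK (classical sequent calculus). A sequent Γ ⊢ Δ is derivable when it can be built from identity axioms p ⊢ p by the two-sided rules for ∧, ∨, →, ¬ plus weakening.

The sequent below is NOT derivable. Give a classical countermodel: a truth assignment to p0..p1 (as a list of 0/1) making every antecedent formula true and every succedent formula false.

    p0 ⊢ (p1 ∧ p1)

Enumerate valuations to refute Γ ⊢ Δ:
  v=00: Γ:[p0=F] Δ:[(p1 ∧ p1)=F] refutes=False
  v=01: Γ:[p0=F] Δ:[(p1 ∧ p1)=T] refutes=False
  v=10: Γ:[p0=T] Δ:[(p1 ∧ p1)=F] refutes=True  ← countermodel

Result: [1, 0]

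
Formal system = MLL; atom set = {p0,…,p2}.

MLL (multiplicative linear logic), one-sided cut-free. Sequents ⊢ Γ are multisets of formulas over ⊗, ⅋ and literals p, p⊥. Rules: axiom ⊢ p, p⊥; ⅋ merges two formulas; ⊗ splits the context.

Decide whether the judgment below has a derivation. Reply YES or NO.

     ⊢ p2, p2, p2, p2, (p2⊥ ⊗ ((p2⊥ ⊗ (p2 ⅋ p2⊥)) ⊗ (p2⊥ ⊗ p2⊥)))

Derivation (root first):
[⊗]  ⊢ p2, p2, p2, p2, (p2⊥ ⊗ ((p2⊥ ⊗ (p2 ⅋ p2⊥)) ⊗ (p2⊥ ⊗ p2⊥)))
  [Ax]  ⊢ p2, p2⊥
  [⊗]  ⊢ p2, p2, p2, ((p2⊥ ⊗ (p2 ⅋ p2⊥)) ⊗ (p2⊥ ⊗ p2⊥))
    [⊗]  ⊢ p2, (p2⊥ ⊗ (p2 ⅋ p2⊥))
      [Ax]  ⊢ p2, p2⊥
      [⅋]  ⊢ (p2 ⅋ p2⊥)
        [Ax]  ⊢ p2, p2⊥
    [⊗]  ⊢ p2, p2, (p2⊥ ⊗ p2⊥)
      [Ax]  ⊢ p2, p2⊥
      [Ax]  ⊢ p2, p2⊥

Result: YES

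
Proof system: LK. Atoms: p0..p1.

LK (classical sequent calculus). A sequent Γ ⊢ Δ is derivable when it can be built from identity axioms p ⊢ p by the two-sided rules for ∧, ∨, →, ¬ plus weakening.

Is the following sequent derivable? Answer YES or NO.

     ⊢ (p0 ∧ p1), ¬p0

Search for a countermodel by truth-table:
  v=00: Γ:[] Δ:[(p0 ∧ p1)=F, ¬p0=T] refutes=False
  v=01: Γ:[] Δ:[(p0 ∧ p1)=F, ¬p0=T] refutes=False
  v=10: Γ:[] Δ:[(p0 ∧ p1)=F, ¬p0=F] refutes=True  ← countermodel

Result: NO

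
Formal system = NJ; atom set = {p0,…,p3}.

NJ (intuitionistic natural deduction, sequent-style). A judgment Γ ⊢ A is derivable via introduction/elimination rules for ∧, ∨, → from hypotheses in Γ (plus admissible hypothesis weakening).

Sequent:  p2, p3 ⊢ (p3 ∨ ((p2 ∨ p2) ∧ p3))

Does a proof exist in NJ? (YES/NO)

Proof tree:
[∨I₂] p2, p3 ⊢ (p3 ∨ ((p2 ∨ p2) ∧ p3))
  [∧I] p2, p3 ⊢ ((p2 ∨ p2) ∧ p3)
    [∨I₂] p2 ⊢ (p2 ∨ p2)
      [Ax] p2 ⊢ p2
    [Ax] p3 ⊢ p3

Result: YES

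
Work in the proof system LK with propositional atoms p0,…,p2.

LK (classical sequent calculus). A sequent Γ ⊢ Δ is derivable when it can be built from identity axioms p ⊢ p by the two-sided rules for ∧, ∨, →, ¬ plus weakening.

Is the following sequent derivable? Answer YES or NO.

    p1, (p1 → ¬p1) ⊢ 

Derivation trace:
[→L] p1, (p1 → ¬p1) ⊢ 
  [Ax] p1 ⊢ p1
  [¬L] p1, ¬p1 ⊢ 
    [Ax] p1 ⊢ p1

Result: YES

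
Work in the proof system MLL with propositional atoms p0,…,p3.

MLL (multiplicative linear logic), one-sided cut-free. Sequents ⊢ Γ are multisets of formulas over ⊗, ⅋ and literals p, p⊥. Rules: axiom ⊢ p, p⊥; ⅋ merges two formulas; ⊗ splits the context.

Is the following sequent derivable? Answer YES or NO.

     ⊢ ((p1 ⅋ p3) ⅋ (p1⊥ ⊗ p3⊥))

Derivation (root first):
[⅋]  ⊢ ((p1 ⅋ p3) ⅋ (p1⊥ ⊗ p3⊥))
  [⅋]  ⊢ (p1⊥ ⊗ p3⊥), (p1 ⅋ p3)
    [⊗]  ⊢ p1, p3, (p1⊥ ⊗ p3⊥)
      [Ax]  ⊢ p1, p1⊥
      [Ax]  ⊢ p3, p3⊥

Result: YES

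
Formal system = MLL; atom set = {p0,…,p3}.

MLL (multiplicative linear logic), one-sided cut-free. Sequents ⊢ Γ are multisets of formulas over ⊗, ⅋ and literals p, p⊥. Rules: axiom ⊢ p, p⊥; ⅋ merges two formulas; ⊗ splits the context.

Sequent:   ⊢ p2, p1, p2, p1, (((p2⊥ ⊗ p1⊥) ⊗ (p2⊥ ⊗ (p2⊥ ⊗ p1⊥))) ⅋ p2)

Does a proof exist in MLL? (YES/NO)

Proof tree:
[⅋]  ⊢ p2, p1, p2, p1, (((p2⊥ ⊗ p1⊥) ⊗ (p2⊥ ⊗ (p2⊥ ⊗ p1⊥))) ⅋ p2)
  [⊗]  ⊢ p2, p1, p2, p2, p1, ((p2⊥ ⊗ p1⊥) ⊗ (p2⊥ ⊗ (p2⊥ ⊗ p1⊥)))
    [⊗]  ⊢ p2, p1, (p2⊥ ⊗ p1⊥)
      [Ax]  ⊢ p2, p2⊥
      [Ax]  ⊢ p1, p1⊥
    [⊗]  ⊢ p2, p2, p1, (p2⊥ ⊗ (p2⊥ ⊗ p1⊥))
      [Ax]  ⊢ p2, p2⊥
      [⊗]  ⊢ p2, p1, (p2⊥ ⊗ p1⊥)
        [Ax]  ⊢ p2, p2⊥
        [Ax]  ⊢ p1, p1⊥

Result: YES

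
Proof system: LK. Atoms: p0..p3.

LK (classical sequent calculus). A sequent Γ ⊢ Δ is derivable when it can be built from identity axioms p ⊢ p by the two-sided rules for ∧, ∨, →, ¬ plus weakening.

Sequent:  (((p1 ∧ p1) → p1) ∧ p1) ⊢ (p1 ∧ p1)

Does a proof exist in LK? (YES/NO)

Derivation (root first):
[∧L] (((p1 ∧ p1) → p1) ∧ p1) ⊢ (p1 ∧ p1)
  [→L] p1, ((p1 ∧ p1) → p1) ⊢ (p1 ∧ p1)
    [∧R] p1 ⊢ (p1 ∧ p1)
      [Ax] p1 ⊢ p1
      [Ax] p1 ⊢ p1
    [∧R] p1 ⊢ (p1 ∧ p1)
      [Ax] p1 ⊢ p1
      [Ax] p1 ⊢ p1

Result: YES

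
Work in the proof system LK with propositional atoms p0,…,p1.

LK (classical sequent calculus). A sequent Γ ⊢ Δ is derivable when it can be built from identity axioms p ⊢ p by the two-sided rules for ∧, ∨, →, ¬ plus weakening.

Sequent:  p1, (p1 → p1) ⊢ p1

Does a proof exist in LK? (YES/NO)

Derivation (root first):
[→L] p1, (p1 → p1) ⊢ p1
  [WR] p1 ⊢ p1, p1
    [Ax] p1 ⊢ p1
  [Ax] p1 ⊢ p1

Result: YES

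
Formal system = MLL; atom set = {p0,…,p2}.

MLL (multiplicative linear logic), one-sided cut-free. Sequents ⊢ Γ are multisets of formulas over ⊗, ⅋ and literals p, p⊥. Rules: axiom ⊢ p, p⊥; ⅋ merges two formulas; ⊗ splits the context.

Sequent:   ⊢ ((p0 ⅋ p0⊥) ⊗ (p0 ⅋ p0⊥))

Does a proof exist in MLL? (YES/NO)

Derivation (root first):
[⊗]  ⊢ ((p0 ⅋ p0⊥) ⊗ (p0 ⅋ p0⊥))
  [⅋]  ⊢ (p0 ⅋ p0⊥)
    [Ax]  ⊢ p0, p0⊥
  [⅋]  ⊢ (p0 ⅋ p0⊥)
    [Ax]  ⊢ p0, p0⊥

Result: YES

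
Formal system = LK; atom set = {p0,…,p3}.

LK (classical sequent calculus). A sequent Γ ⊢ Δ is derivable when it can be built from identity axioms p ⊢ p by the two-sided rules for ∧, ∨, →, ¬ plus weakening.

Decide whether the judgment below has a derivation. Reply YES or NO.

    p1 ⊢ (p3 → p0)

Search for a countermodel by truth-table:
  v=0000: Γ:[p1=F] Δ:[(p3 → p0)=T] refutes=False
  v=0001: Γ:[p1=F] Δ:[(p3 → p0)=F] refutes=False
  v=0010: Γ:[p1=F] Δ:[(p3 → p0)=T] refutes=False
  v=0011: Γ:[p1=F] Δ:[(p3 → p0)=F] refutes=False
  v=0100: Γ:[p1=T] Δ:[(p3 → p0)=T] refutes=False
  v=0101: Γ:[p1=T] Δ:[(p3 → p0)=F] refutes=True  ← countermodel

Result: NO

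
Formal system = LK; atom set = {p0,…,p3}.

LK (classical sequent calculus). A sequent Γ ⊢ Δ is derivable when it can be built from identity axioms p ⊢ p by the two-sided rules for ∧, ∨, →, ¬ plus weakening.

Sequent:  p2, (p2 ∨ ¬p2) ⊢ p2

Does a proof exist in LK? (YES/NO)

Derivation trace:
[∨L] p2, (p2 ∨ ¬p2) ⊢ p2
  [Ax] p2 ⊢ p2
  [¬L] p2, ¬p2 ⊢ 
    [Ax] p2 ⊢ p2

Result: YES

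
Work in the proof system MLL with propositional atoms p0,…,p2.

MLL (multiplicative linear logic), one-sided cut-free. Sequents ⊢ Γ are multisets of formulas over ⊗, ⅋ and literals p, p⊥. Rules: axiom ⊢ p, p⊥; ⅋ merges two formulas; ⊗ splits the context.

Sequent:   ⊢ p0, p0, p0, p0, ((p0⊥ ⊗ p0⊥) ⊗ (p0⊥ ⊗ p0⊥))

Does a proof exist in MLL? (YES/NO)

Derivation trace:
[⊗]  ⊢ p0, p0, p0, p0, ((p0⊥ ⊗ p0⊥) ⊗ (p0⊥ ⊗ p0⊥))
  [⊗]  ⊢ p0, p0, (p0⊥ ⊗ p0⊥)
    [Ax]  ⊢ p0, p0⊥
    [Ax]  ⊢ p0, p0⊥
  [⊗]  ⊢ p0, p0, (p0⊥ ⊗ p0⊥)
    [Ax]  ⊢ p0, p0⊥
    [Ax]  ⊢ p0, p0⊥

Result: YES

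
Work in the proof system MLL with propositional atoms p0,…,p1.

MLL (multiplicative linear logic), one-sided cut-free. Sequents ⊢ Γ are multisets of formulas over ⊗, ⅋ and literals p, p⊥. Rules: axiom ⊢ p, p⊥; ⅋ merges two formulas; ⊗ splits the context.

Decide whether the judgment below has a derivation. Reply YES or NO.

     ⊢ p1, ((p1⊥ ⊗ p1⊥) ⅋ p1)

Derivation (root first):
[⅋]  ⊢ p1, ((p1⊥ ⊗ p1⊥) ⅋ p1)
  [⊗]  ⊢ p1, p1, (p1⊥ ⊗ p1⊥)
    [Ax]  ⊢ p1, p1⊥
    [Ax]  ⊢ p1, p1⊥

Result: YES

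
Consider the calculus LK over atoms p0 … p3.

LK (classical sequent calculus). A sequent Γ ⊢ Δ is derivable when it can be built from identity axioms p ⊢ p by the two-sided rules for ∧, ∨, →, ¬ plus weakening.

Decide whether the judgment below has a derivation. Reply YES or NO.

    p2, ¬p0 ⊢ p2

Derivation (root first):
[¬L] p2, ¬p0 ⊢ p2
  [WR] p2 ⊢ p2, p0
    [Ax] p2 ⊢ p2

Result: YES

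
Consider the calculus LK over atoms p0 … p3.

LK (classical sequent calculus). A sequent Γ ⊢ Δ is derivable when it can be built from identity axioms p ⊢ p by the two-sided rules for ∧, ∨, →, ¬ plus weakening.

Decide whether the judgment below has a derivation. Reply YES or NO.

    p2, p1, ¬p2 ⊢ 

Derivation trace:
[¬L] p2, p1, ¬p2 ⊢ 
  [WL] p2, p1 ⊢ p2
    [Ax] p2 ⊢ p2

Result: YES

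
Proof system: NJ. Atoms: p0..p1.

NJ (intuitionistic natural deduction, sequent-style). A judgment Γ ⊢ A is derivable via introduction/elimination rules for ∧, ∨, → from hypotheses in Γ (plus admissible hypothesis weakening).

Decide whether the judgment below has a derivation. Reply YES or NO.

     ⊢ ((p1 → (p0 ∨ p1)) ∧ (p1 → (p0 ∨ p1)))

Derivation (root first):
[∧I]  ⊢ ((p1 → (p0 ∨ p1)) ∧ (p1 → (p0 ∨ p1)))
  [→I]  ⊢ (p1 → (p0 ∨ p1))
    [∨I₂] p1 ⊢ (p0 ∨ p1)
      [Ax] p1 ⊢ p1
  [→I]  ⊢ (p1 → (p0 ∨ p1))
    [∨I₂] p1 ⊢ (p0 ∨ p1)
      [Ax] p1 ⊢ p1

Result: YES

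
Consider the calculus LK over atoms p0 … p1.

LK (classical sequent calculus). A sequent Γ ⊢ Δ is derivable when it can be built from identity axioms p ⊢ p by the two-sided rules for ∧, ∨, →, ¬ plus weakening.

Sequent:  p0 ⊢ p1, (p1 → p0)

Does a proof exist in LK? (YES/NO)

Proof tree:
[→R] p0 ⊢ p1, (p1 → p0)
  [WR] p1, p0 ⊢ p1, p0
    [WL] p1, p0 ⊢ p1
      [Ax] p1 ⊢ p1

Result: YES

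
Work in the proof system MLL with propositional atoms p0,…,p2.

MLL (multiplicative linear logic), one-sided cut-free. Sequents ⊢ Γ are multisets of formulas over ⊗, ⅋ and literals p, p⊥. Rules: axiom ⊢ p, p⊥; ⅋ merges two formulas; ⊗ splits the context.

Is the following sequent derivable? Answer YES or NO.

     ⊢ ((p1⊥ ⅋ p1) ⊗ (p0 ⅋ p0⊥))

Derivation trace:
[⊗]  ⊢ ((p1⊥ ⅋ p1) ⊗ (p0 ⅋ p0⊥))
  [⅋]  ⊢ (p1⊥ ⅋ p1)
    [Ax]  ⊢ p1, p1⊥
  [⅋]  ⊢ (p0 ⅋ p0⊥)
    [Ax]  ⊢ p0, p0⊥

Result: YES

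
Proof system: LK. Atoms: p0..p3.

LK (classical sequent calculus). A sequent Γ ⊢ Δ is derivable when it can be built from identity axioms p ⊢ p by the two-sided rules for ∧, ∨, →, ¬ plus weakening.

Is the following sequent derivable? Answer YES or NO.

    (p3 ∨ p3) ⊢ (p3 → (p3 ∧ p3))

Proof tree:
[→R] (p3 ∨ p3) ⊢ (p3 → (p3 ∧ p3))
  [∧R] p3, (p3 ∨ p3) ⊢ (p3 ∧ p3)
    [∨L] (p3 ∨ p3) ⊢ p3
      [Ax] p3 ⊢ p3
      [Ax] p3 ⊢ p3
    [Ax] p3 ⊢ p3

Result: YES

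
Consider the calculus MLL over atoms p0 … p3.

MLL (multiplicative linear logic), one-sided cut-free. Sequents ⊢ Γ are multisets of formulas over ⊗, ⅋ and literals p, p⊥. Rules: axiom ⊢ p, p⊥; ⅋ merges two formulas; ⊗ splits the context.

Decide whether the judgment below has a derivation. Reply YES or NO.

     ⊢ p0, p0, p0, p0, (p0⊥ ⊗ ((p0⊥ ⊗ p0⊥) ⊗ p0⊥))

Proof tree:
[⊗]  ⊢ p0, p0, p0, p0, (p0⊥ ⊗ ((p0⊥ ⊗ p0⊥) ⊗ p0⊥))
  [Ax]  ⊢ p0, p0⊥
  [⊗]  ⊢ p0, p0, p0, ((p0⊥ ⊗ p0⊥) ⊗ p0⊥)
    [⊗]  ⊢ p0, p0, (p0⊥ ⊗ p0⊥)
      [Ax]  ⊢ p0, p0⊥
      [Ax]  ⊢ p0, p0⊥
    [Ax]  ⊢ p0, p0⊥

Result: YES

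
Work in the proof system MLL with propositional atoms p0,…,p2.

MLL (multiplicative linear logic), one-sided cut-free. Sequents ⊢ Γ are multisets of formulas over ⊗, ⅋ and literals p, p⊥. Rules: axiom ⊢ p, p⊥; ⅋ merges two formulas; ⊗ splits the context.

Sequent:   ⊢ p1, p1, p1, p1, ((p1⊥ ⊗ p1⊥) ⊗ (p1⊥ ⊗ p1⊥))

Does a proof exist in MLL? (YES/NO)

Proof tree:
[⊗]  ⊢ p1, p1, p1, p1, ((p1⊥ ⊗ p1⊥) ⊗ (p1⊥ ⊗ p1⊥))
  [⊗]  ⊢ p1, p1, (p1⊥ ⊗ p1⊥)
    [Ax]  ⊢ p1, p1⊥
    [Ax]  ⊢ p1, p1⊥
  [⊗]  ⊢ p1, p1, (p1⊥ ⊗ p1⊥)
    [Ax]  ⊢ p1, p1⊥
    [Ax]  ⊢ p1, p1⊥

Result: YES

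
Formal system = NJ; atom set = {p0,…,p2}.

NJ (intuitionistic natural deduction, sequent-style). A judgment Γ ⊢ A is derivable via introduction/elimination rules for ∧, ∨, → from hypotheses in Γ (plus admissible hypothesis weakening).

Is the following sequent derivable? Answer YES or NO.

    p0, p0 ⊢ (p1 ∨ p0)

Derivation trace:
[∨I₂] p0, p0 ⊢ (p1 ∨ p0)
  [Wk] p0, p0 ⊢ p0
    [Ax] p0 ⊢ p0

Result: YES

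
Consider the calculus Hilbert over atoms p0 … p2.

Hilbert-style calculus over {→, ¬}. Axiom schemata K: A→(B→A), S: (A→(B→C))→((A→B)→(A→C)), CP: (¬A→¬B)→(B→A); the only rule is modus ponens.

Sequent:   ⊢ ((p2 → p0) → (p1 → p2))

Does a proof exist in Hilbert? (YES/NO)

Truth-table refutation:
  v=000: Γ:[] Δ:[((p2 → p0) → (p1 → p2))=T] refutes=False
  v=001: Γ:[] Δ:[((p2 → p0) → (p1 → p2))=T] refutes=False
  v=010: Γ:[] Δ:[((p2 → p0) → (p1 → p2))=F] refutes=True  ← countermodel

Result: NO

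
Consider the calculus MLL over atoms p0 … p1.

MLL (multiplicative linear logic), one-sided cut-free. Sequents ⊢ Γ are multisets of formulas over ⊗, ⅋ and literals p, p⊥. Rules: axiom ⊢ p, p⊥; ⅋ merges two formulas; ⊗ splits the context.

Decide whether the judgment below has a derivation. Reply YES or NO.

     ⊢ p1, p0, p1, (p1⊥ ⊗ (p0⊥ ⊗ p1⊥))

Derivation (root first):
[⊗]  ⊢ p1, p0, p1, (p1⊥ ⊗ (p0⊥ ⊗ p1⊥))
  [Ax]  ⊢ p1, p1⊥
  [⊗]  ⊢ p0, p1, (p0⊥ ⊗ p1⊥)
    [Ax]  ⊢ p0, p0⊥
    [Ax]  ⊢ p1, p1⊥

Result: YES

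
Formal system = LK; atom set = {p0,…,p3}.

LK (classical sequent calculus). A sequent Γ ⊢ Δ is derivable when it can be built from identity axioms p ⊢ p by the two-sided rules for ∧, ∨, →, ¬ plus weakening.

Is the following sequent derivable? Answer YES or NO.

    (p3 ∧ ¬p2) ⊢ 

Enumerate valuations to refute Γ ⊢ Δ:
  v=0000: Γ:[(p3 ∧ ¬p2)=F] Δ:[] refutes=False
  v=0001: Γ:[(p3 ∧ ¬p2)=T] Δ:[] refutes=True  ← countermodel

Result: NO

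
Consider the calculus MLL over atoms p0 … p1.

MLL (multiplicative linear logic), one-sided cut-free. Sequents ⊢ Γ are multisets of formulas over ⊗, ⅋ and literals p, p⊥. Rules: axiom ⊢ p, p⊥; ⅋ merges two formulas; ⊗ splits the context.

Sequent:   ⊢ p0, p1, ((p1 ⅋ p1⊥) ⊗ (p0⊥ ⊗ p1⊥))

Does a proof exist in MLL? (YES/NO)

Derivation trace:
[⊗]  ⊢ p0, p1, ((p1 ⅋ p1⊥) ⊗ (p0⊥ ⊗ p1⊥))
  [⅋]  ⊢ (p1 ⅋ p1⊥)
    [Ax]  ⊢ p1, p1⊥
  [⊗]  ⊢ p0, p1, (p0⊥ ⊗ p1⊥)
    [Ax]  ⊢ p0, p0⊥
    [Ax]  ⊢ p1, p1⊥

Result: YES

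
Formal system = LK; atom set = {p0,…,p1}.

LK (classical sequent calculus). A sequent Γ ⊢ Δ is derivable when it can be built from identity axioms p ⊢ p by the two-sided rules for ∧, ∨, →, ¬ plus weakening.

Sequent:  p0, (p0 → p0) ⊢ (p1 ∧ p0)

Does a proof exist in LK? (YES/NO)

Enumerate valuations to refute Γ ⊢ Δ:
  v=00: Γ:[p0=F, (p0 → p0)=T] Δ:[(p1 ∧ p0)=F] refutes=False
  v=01: Γ:[p0=F, (p0 → p0)=T] Δ:[(p1 ∧ p0)=F] refutes=False
  v=10: Γ:[p0=T, (p0 → p0)=T] Δ:[(p1 ∧ p0)=F] refutes=True  ← countermodel

Result: NO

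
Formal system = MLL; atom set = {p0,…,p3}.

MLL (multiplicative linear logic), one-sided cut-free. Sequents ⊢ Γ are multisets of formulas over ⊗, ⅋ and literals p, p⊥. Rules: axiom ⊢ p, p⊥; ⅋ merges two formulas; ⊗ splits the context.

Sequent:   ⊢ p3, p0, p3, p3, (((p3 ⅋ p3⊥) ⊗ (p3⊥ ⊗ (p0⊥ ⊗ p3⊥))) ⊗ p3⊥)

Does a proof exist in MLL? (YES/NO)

Proof tree:
[⊗]  ⊢ p3, p0, p3, p3, (((p3 ⅋ p3⊥) ⊗ (p3⊥ ⊗ (p0⊥ ⊗ p3⊥))) ⊗ p3⊥)
  [⊗]  ⊢ p3, p0, p3, ((p3 ⅋ p3⊥) ⊗ (p3⊥ ⊗ (p0⊥ ⊗ p3⊥)))
    [⅋]  ⊢ (p3 ⅋ p3⊥)
      [Ax]  ⊢ p3, p3⊥
    [⊗]  ⊢ p3, p0, p3, (p3⊥ ⊗ (p0⊥ ⊗ p3⊥))
      [Ax]  ⊢ p3, p3⊥
      [⊗]  ⊢ p0, p3, (p0⊥ ⊗ p3⊥)
        [Ax]  ⊢ p0, p0⊥
        [Ax]  ⊢ p3, p3⊥
  [Ax]  ⊢ p3, p3⊥

Result: YES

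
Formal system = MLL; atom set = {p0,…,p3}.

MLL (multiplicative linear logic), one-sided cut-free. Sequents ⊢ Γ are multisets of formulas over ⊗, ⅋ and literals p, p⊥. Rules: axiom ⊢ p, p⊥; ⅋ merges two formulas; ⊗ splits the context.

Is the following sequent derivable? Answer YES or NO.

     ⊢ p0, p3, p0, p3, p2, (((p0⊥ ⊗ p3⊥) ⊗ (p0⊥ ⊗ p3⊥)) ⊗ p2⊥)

Derivation (root first):
[⊗]  ⊢ p0, p3, p0, p3, p2, (((p0⊥ ⊗ p3⊥) ⊗ (p0⊥ ⊗ p3⊥)) ⊗ p2⊥)
  [⊗]  ⊢ p0, p3, p0, p3, ((p0⊥ ⊗ p3⊥) ⊗ (p0⊥ ⊗ p3⊥))
    [⊗]  ⊢ p0, p3, (p0⊥ ⊗ p3⊥)
      [Ax]  ⊢ p0, p0⊥
      [Ax]  ⊢ p3, p3⊥
    [⊗]  ⊢ p0, p3, (p0⊥ ⊗ p3⊥)
      [Ax]  ⊢ p0, p0⊥
      [Ax]  ⊢ p3, p3⊥
  [Ax]  ⊢ p2, p2⊥

Result: YES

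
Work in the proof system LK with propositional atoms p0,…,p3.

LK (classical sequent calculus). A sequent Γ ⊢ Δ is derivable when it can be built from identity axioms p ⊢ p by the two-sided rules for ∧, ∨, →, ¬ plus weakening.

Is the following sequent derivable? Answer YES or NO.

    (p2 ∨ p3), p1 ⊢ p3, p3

Search for a countermodel by truth-table:
  v=0000: Γ:[(p2 ∨ p3)=F, p1=F] Δ:[p3=F, p3=F] refutes=False
  v=0001: Γ:[(p2 ∨ p3)=T, p1=F] Δ:[p3=T, p3=T] refutes=False
  v=0010: Γ:[(p2 ∨ p3)=T, p1=F] Δ:[p3=F, p3=F] refutes=False
  v=0011: Γ:[(p2 ∨ p3)=T, p1=F] Δ:[p3=T, p3=T] refutes=False
  v=0100: Γ:[(p2 ∨ p3)=F, p1=T] Δ:[p3=F, p3=F] refutes=False
  v=0101: Γ:[(p2 ∨ p3)=T, p1=T] Δ:[p3=T, p3=T] refutes=False
  v=0110: Γ:[(p2 ∨ p3)=T, p1=T] Δ:[p3=F, p3=F] refutes=True  ← countermodel

Result: NO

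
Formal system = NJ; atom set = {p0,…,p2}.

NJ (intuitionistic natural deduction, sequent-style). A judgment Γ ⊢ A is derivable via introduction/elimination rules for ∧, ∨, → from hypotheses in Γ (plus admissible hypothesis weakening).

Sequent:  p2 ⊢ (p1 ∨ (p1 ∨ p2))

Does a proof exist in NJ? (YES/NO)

Proof tree:
[∨I₂] p2 ⊢ (p1 ∨ (p1 ∨ p2))
  [∨I₂] p2 ⊢ (p1 ∨ p2)
    [Ax] p2 ⊢ p2

Result: YES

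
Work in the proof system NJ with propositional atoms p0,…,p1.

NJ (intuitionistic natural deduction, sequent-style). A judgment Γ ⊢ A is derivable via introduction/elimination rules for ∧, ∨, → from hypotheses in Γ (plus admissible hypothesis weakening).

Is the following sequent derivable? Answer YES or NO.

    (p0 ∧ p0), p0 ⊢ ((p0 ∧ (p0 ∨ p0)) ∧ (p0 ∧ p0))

Proof tree:
[∧I] (p0 ∧ p0), p0 ⊢ ((p0 ∧ (p0 ∨ p0)) ∧ (p0 ∧ p0))
  [∧I] p0 ⊢ (p0 ∧ (p0 ∨ p0))
    [Ax] p0 ⊢ p0
    [∨I₂] p0 ⊢ (p0 ∨ p0)
      [Ax] p0 ⊢ p0
  [Wk] p0, (p0 ∧ p0) ⊢ (p0 ∧ p0)
    [∧I] p0 ⊢ (p0 ∧ p0)
      [Ax] p0 ⊢ p0
      [Ax] p0 ⊢ p0

Result: YES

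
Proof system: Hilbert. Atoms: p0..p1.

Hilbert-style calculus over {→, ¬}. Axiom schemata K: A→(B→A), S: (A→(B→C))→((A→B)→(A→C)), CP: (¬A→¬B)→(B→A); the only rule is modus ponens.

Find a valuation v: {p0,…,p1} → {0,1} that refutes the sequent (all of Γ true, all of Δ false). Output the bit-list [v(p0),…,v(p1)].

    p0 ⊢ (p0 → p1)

Truth-table refutation:
  v=00: Γ:[p0=F] Δ:[(p0 → p1)=T] refutes=False
  v=01: Γ:[p0=F] Δ:[(p0 → p1)=T] refutes=False
  v=10: Γ:[p0=T] Δ:[(p0 → p1)=F] refutes=True  ← countermodel

Result: [1, 0]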